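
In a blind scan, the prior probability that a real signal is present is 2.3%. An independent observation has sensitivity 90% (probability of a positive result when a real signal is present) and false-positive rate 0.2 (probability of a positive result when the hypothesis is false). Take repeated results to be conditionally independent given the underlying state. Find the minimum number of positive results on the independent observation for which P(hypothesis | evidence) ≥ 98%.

Prior odds: 0.023 ÷ 0.977 = 23/977.
Likelihood ratio of a positive result = 0.9/0.2 = 4.5.
Target odds: 0.98 ÷ 0.02 = 49.
Require 4.5ⁿ ≥ 49 ÷ (23/977) = 47873/23.
4.5⁵ = 1845.28125 falls short of 47873/23 but 4.5⁶ = 8303.765625 reaches it, so n = 6.

6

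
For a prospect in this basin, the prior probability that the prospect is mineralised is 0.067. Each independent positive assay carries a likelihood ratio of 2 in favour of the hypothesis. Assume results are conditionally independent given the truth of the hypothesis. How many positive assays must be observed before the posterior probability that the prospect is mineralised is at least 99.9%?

14

Prior odds = 0.067/0.933 = 67/933.
Likelihood ratio per positive assay = 2.
Target posterior odds = 0.999/0.001 = 999.
Need (67/933) × 2ⁿ ≥ 999, i.e. 2ⁿ ≥ 932067/67.
2¹³ = 8192 falls short of 932067/67 but 2¹⁴ = 16384 reaches it, so n = 14.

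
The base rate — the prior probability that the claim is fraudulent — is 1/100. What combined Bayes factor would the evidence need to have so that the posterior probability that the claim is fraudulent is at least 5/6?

495

Prior odds = 0.01/0.99 = 1/99.
Target odds = (5/6)/(1/6) = 5.
Required Bayes factor = 5 ÷ (1/99) = 495.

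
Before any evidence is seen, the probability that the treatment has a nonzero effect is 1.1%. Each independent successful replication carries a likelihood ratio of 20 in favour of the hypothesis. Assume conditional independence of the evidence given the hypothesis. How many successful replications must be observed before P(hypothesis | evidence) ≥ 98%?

3

Prior odds = 0.011/0.989 = 11/989.
Likelihood ratio per successful replication = 20.
Target odds: 0.98 ÷ 0.02 = 49.
Require 20ⁿ ≥ 49 ÷ (11/989) = 48461/11.
20² = 400 falls short of 48461/11 but 20³ = 8000 reaches it, so n = 3.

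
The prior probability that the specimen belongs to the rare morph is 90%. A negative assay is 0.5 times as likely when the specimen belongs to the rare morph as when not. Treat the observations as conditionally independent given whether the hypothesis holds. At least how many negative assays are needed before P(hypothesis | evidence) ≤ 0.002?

Prior odds = 0.9/0.1 = 9.
Likelihood ratio per negative assay = 0.5.
Target odds: 0.002 ÷ 0.998 = 1/499.
Need 9 × 0.5ⁿ ≤ 1/499, i.e. 0.5ⁿ ≤ 1/4491.
0.5¹² = 1/4096 is still above 1/4491 but 0.5¹³ = 1/8192 is at or below it, so n = 13.

13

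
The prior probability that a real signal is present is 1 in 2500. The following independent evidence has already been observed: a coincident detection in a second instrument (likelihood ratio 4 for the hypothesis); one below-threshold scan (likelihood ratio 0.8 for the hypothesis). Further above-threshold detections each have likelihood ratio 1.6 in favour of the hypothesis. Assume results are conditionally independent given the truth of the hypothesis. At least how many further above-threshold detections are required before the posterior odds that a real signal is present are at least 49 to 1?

Prior odds = 0.0004/0.9996 = 1/2499.
Combined Bayes factor of the evidence already in hand = 4 × 0.8 = 3.2.
Odds after that evidence = (1/2499) × 3.2 = 16/12495.
Target odds = 49.
Need 1.6ⁿ ≥ 49 ÷ (16/12495) = 38265.9375.
1.6²² ≈30948.5 falls short of 38265.9375 but 1.6²³ ≈49517.6 reaches it, so n = 23.

23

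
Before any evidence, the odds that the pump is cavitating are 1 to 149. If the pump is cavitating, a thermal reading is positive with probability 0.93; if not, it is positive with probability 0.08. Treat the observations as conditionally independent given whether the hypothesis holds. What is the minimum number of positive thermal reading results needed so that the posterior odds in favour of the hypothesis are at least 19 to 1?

4

Prior odds = 1/149.
Likelihood ratio of a positive = 0.93/0.08 = 11.625.
Target odds = 19.
Require 11.625ⁿ ≥ 19 ÷ (1/149) = 2831.
11.625³ = 804357/512 falls short of 2831 but 11.625⁴ = 74805201/4096 reaches it, so n = 4.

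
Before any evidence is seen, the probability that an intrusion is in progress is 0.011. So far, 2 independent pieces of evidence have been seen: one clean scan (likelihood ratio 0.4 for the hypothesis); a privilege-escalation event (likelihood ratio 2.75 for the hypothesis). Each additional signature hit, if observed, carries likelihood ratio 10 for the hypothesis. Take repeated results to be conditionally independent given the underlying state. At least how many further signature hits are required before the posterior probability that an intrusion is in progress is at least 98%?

4

Prior odds = 0.011/0.989 = 11/989.
Combined Bayes factor of the evidence already in hand = 0.4 × 2.75 = 1.1.
Odds after that evidence = (11/989) × 1.1 = 121/9890.
Target odds = 0.98/0.02 = 49.
Need 10ⁿ ≥ 49 ÷ (121/9890) = 484610/121.
10³ = 1000 falls short of 484610/121 but 10⁴ = 10000 reaches it, so n = 4.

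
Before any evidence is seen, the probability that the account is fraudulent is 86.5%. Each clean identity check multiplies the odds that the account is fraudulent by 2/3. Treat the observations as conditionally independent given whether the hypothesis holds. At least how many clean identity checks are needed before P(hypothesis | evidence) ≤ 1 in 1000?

Prior odds = 0.865/0.135 = 173/27.
Likelihood ratio per clean identity check = 2/3.
Target posterior odds = 0.001/0.999 = 1/999.
Require (2/3)ⁿ ≤ 1/999 ÷ (173/27) = 1/6401.
(2/3)²¹ ≈0.000200486 is still above 1/6401 but (2/3)²² ≈0.000133657 is at or below it, so n = 22.

22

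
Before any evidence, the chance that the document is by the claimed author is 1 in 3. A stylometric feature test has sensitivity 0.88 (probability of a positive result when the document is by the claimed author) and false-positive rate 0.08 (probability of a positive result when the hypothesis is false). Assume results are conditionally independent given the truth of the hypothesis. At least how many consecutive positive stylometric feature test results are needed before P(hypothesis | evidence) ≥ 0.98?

2

Prior odds = (1/3)/(2/3) = 0.5.
Likelihood ratio of a positive result = 0.88/0.08 = 11.
Target posterior odds = 0.98/0.02 = 49.
Need 0.5 × 11ⁿ ≥ 49, i.e. 11ⁿ ≥ 98.
11¹ = 11 falls short of 98 but 11² = 121 reaches it, so n = 2.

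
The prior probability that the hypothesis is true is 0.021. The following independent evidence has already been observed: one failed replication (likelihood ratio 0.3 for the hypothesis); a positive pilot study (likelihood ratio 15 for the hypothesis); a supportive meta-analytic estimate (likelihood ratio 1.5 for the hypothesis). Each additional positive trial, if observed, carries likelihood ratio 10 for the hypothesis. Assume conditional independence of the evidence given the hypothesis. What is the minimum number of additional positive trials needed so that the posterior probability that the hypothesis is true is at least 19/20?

3

Prior odds = 0.021/0.979 = 21/979.
Combined Bayes factor of the evidence already in hand = 0.3 × 15 × 1.5 = 6.75.
Odds after that evidence = (21/979) × 6.75 = 567/3916.
Target odds = 0.95/0.05 = 19.
Need 10ⁿ ≥ 19 ÷ (567/3916) = 74404/567.
10² = 100 falls short of 74404/567 but 10³ = 1000 reaches it, so n = 3.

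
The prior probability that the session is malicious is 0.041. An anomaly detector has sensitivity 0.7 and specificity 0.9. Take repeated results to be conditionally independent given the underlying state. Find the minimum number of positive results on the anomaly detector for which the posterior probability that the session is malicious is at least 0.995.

Prior odds = 0.041/0.959 = 41/959.
False-positive rate = 1 − 0.9 = 0.1; likelihood ratio of a positive = 0.7/0.1 = 7.
Target odds: 0.995 ÷ 0.005 = 199.
Require 7ⁿ ≥ 199 ÷ (41/959) = 190841/41.
7⁴ = 2401 falls short of 190841/41 but 7⁵ = 16807 reaches it, so n = 5.

5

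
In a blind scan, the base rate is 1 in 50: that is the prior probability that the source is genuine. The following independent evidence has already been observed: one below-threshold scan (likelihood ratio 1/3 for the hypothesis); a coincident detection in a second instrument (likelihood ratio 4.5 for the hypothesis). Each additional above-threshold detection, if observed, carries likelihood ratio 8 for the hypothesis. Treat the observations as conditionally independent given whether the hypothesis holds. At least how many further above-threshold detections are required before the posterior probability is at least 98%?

Prior odds = 0.02/0.98 = 1/49.
Combined Bayes factor of the evidence already in hand = (1/3) × 4.5 = 1.5.
Odds after that evidence = (1/49) × 1.5 = 3/98.
Target odds = 0.98/0.02 = 49.
Need 8ⁿ ≥ 49 ÷ (3/98) = 4802/3.
8³ = 512 falls short of 4802/3 but 8⁴ = 4096 reaches it, so n = 4.

4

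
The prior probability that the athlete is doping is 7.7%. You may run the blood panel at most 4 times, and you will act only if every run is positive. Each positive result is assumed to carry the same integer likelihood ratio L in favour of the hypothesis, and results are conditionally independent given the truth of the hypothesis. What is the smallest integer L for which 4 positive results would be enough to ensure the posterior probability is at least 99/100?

6

Prior odds = 0.077/0.923 = 77/923.
Target odds = 0.99/0.01 = 99.
Need L⁴ ≥ 99 ÷ (77/923) = 8307/7.
5⁴ = 625 < 8307/7 ≤ 1296 = 6⁴, so L = 6.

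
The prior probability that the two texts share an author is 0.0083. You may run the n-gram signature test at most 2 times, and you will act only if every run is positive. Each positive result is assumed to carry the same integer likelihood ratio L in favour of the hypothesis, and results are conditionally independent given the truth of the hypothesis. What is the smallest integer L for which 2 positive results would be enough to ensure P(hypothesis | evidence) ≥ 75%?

19

Prior odds = 0.0083/0.9917 = 83/9917.
Target odds = 0.75/0.25 = 3.
Need L² ≥ 3 ÷ (83/9917) = 29751/83.
18² = 324 < 29751/83 ≤ 361 = 19², so L = 19.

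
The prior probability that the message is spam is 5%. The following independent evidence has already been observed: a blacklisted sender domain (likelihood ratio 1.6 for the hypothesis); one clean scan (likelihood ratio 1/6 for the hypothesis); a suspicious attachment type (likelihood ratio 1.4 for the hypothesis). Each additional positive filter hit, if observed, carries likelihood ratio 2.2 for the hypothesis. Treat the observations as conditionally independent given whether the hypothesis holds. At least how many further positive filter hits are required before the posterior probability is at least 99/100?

11

Prior odds = 0.05/0.95 = 1/19.
Combined Bayes factor of the evidence already in hand = 1.6 × (1/6) × 1.4 = 28/75.
Odds after that evidence = (1/19) × 28/75 = 28/1425.
Target odds = 0.99/0.01 = 99.
Need 2.2ⁿ ≥ 99 ÷ (28/1425) = 141075/28.
2.2¹⁰ ≈2655.99 falls short of 141075/28 but 2.2¹¹ ≈5843.18 reaches it, so n = 11.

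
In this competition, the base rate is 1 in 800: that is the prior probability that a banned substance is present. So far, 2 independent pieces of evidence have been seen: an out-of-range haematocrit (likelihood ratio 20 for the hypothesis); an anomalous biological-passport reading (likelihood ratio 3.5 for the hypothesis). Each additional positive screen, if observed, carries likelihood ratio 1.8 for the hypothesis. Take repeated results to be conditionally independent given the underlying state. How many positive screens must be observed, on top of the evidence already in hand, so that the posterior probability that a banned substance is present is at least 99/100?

12

Prior odds = 0.00125/0.99875 = 1/799.
Combined Bayes factor of the evidence already in hand = 20 × 3.5 = 70.
Odds after that evidence = (1/799) × 70 = 70/799.
Target odds = 0.99/0.01 = 99.
Need 1.8ⁿ ≥ 99 ÷ (70/799) = 79101/70.
1.8¹¹ ≈642.684 falls short of 79101/70 but 1.8¹² ≈1156.83 reaches it, so n = 12.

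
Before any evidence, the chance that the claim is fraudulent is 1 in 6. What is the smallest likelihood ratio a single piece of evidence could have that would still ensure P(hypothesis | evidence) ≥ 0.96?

120

Prior odds = (1/6)/(5/6) = 0.2.
Target odds = 0.96/0.04 = 24.
Required Bayes factor = 24 ÷ 0.2 = 120.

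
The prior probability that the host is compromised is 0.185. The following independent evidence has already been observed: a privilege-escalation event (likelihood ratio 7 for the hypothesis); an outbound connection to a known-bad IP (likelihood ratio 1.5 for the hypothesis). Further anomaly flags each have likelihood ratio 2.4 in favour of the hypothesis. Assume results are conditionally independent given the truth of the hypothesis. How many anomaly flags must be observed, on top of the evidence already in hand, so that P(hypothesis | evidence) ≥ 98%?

Prior odds = 0.185/0.815 = 37/163.
Combined Bayes factor of the evidence already in hand = 7 × 1.5 = 10.5.
Odds after that evidence = (37/163) × 10.5 = 777/326.
Target odds = 0.98/0.02 = 49.
Need 2.4ⁿ ≥ 49 ÷ (777/326) = 2282/111.
2.4³ = 13.824 falls short of 2282/111 but 2.4⁴ = 33.1776 reaches it, so n = 4.

4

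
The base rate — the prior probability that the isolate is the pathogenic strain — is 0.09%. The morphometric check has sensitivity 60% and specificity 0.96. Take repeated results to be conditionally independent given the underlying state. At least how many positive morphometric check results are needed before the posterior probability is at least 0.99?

5

Prior odds = 0.0009/0.9991 = 9/9991.
False-positive rate = 1 − 0.96 = 0.04; likelihood ratio of a positive = 0.6/0.04 = 15.
Target odds: 0.99 ÷ 0.01 = 99.
Need (9/9991) × 15ⁿ ≥ 99, i.e. 15ⁿ ≥ 109901.
15⁴ = 50625 falls short of 109901 but 15⁵ = 759375 reaches it, so n = 5.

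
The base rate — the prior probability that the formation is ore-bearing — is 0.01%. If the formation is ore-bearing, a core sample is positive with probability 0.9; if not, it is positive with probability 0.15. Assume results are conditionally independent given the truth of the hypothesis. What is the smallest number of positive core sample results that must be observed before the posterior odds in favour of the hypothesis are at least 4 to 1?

6

Prior odds: 0.0001 ÷ 0.9999 = 1/9999.
Likelihood ratio of a positive = 0.9/0.15 = 6.
Target odds = 4.
Need (1/9999) × 6ⁿ ≥ 4, i.e. 6ⁿ ≥ 39996.
6⁵ = 7776 falls short of 39996 but 6⁶ = 46656 reaches it, so n = 6.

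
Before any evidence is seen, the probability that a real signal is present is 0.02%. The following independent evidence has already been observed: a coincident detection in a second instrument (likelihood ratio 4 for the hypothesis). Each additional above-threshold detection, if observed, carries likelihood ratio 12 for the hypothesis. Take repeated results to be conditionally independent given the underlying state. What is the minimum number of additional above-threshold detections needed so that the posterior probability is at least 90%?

4

Prior odds = 0.0002/0.9998 = 1/4999.
Bayes factor of the evidence already in hand = 4.
Odds after that evidence = (1/4999) × 4 = 4/4999.
Target odds = 0.9/0.1 = 9.
Need 12ⁿ ≥ 9 ÷ (4/4999) = 11247.75.
12³ = 1728 falls short of 11247.75 but 12⁴ = 20736 reaches it, so n = 4.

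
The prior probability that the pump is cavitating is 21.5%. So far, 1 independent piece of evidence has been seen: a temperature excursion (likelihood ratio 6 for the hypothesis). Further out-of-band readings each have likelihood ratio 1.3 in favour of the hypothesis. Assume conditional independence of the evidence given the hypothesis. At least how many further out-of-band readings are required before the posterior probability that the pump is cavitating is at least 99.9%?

Prior odds = 0.215/0.785 = 43/157.
Bayes factor of the evidence already in hand = 6.
Odds after that evidence = (43/157) × 6 = 258/157.
Target odds = 0.999/0.001 = 999.
Need 1.3ⁿ ≥ 999 ÷ (258/157) = 52281/86.
1.3²⁴ ≈542.801 falls short of 52281/86 but 1.3²⁵ ≈705.641 reaches it, so n = 25.

25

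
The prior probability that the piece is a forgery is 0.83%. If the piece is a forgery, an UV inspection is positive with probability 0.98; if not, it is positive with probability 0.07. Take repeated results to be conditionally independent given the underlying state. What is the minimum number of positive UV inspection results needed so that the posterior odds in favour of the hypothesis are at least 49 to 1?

Prior odds = 0.0083/0.9917 = 83/9917.
Likelihood ratio of a positive = 0.98/0.07 = 14.
Target odds = 49.
Need (83/9917) × 14ⁿ ≥ 49, i.e. 14ⁿ ≥ 485933/83.
14³ = 2744 falls short of 485933/83 but 14⁴ = 38416 reaches it, so n = 4.

4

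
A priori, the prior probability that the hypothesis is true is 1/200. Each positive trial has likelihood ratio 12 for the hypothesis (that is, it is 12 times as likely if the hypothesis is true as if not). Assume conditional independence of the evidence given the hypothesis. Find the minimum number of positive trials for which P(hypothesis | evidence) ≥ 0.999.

Prior odds: 0.005 ÷ 0.995 = 1/199.
Likelihood ratio per positive trial = 12.
Target odds: 0.999 ÷ 0.001 = 999.
Need (1/199) × 12ⁿ ≥ 999, i.e. 12ⁿ ≥ 198801.
12⁴ = 20736 falls short of 198801 but 12⁵ = 248832 reaches it, so n = 5.

5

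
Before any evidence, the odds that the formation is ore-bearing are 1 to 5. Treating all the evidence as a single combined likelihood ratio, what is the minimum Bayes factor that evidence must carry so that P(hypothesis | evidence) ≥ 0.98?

Prior odds = 0.2.
Target odds = 0.98/0.02 = 49.
Required Bayes factor = 49 ÷ 0.2 = 245.

245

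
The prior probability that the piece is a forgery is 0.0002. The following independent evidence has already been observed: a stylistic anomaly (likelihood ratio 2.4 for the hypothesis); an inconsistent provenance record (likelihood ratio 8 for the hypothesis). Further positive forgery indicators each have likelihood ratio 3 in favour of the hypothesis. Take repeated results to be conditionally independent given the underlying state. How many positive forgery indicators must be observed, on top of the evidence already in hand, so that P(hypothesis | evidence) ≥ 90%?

Prior odds = 0.0002/0.9998 = 1/4999.
Combined Bayes factor of the evidence already in hand = 2.4 × 8 = 19.2.
Odds after that evidence = (1/4999) × 19.2 = 96/24995.
Target odds = 0.9/0.1 = 9.
Need 3ⁿ ≥ 9 ÷ (96/24995) = 2343.28125.
3⁷ = 2187 falls short of 2343.28125 but 3⁸ = 6561 reaches it, so n = 8.

8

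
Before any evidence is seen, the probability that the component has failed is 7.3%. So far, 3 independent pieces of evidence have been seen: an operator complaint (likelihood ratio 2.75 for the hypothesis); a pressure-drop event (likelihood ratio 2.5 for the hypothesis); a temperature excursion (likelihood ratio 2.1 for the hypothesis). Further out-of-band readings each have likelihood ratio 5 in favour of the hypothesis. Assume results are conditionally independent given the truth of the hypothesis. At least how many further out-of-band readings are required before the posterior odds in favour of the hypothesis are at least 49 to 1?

3

Prior odds = 0.073/0.927 = 73/927.
Combined Bayes factor of the evidence already in hand = 2.75 × 2.5 × 2.1 = 14.4375.
Odds after that evidence = (73/927) × 14.4375 = 5621/4944.
Target odds = 49.
Need 5ⁿ ≥ 49 ÷ (5621/4944) = 34608/803.
5² = 25 falls short of 34608/803 but 5³ = 125 reaches it, so n = 3.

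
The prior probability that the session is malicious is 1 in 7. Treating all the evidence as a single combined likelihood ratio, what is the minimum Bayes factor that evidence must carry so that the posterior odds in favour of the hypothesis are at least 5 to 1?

30

Prior odds = (1/7)/(6/7) = 1/6.
Target odds = 5.
Required Bayes factor = 5 ÷ (1/6) = 30.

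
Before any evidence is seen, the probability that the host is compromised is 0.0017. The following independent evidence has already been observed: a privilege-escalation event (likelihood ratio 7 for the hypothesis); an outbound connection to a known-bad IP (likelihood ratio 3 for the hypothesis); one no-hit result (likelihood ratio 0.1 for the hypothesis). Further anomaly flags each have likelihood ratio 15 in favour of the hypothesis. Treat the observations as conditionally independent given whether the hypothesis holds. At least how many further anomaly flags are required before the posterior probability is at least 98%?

4

Prior odds = 0.0017/0.9983 = 17/9983.
Combined Bayes factor of the evidence already in hand = 7 × 3 × 0.1 = 2.1.
Odds after that evidence = (17/9983) × 2.1 = 357/99830.
Target odds = 0.98/0.02 = 49.
Need 15ⁿ ≥ 49 ÷ (357/99830) = 698810/51.
15³ = 3375 falls short of 698810/51 but 15⁴ = 50625 reaches it, so n = 4.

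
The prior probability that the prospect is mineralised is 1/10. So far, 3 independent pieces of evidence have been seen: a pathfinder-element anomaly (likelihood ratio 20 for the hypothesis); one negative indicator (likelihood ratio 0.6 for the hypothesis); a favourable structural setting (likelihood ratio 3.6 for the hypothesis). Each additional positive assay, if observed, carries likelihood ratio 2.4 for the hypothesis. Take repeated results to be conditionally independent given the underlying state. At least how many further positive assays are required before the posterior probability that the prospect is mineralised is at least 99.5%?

Prior odds = 0.1/0.9 = 1/9.
Combined Bayes factor of the evidence already in hand = 20 × 0.6 × 3.6 = 43.2.
Odds after that evidence = (1/9) × 43.2 = 4.8.
Target odds = 0.995/0.005 = 199.
Need 2.4ⁿ ≥ 199 ÷ 4.8 = 995/24.
2.4⁴ = 33.1776 falls short of 995/24 but 2.4⁵ = 79.62624 reaches it, so n = 5.

5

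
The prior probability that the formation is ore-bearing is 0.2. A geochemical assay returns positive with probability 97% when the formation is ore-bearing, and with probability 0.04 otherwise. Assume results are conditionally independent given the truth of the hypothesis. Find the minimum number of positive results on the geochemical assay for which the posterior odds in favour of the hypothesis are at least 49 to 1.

Prior odds: 0.2 ÷ 0.8 = 0.25.
Likelihood ratio of a positive result = 0.97/0.04 = 24.25.
Target odds = 49.
Need 0.25 × 24.25ⁿ ≥ 49, i.e. 24.25ⁿ ≥ 196.
24.25¹ = 24.25 falls short of 196 but 24.25² = 588.0625 reaches it, so n = 2.

2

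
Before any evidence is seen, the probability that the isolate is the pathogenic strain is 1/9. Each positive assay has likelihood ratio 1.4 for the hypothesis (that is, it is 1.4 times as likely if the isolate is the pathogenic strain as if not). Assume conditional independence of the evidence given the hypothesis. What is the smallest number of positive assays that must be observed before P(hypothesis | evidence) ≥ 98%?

18

Prior odds = (1/9)/(8/9) = 0.125.
Likelihood ratio per positive assay = 1.4.
Target odds: 0.98 ÷ 0.02 = 49.
Need 0.125 × 1.4ⁿ ≥ 49, i.e. 1.4ⁿ ≥ 392.
1.4¹⁷ ≈304.913 falls short of 392 but 1.4¹⁸ ≈426.879 reaches it, so n = 18.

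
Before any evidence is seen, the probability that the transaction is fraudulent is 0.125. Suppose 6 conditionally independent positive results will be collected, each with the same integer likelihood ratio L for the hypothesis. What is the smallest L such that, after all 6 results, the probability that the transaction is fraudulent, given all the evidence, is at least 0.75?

2

Prior odds = 0.125/0.875 = 1/7.
Target odds = 0.75/0.25 = 3.
Need L⁶ ≥ 3 ÷ (1/7) = 21.
1⁶ = 1 < 21 ≤ 64 = 2⁶, so L = 2.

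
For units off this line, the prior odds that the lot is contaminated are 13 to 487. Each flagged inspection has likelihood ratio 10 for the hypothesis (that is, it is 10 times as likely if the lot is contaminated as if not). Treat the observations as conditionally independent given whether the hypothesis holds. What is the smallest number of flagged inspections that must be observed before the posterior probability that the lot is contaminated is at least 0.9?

3

Prior odds = 13/487.
Likelihood ratio per flagged inspection = 10.
Target posterior odds = 0.9/0.1 = 9.
Require 10ⁿ ≥ 9 ÷ (13/487) = 4383/13.
10² = 100 falls short of 4383/13 but 10³ = 1000 reaches it, so n = 3.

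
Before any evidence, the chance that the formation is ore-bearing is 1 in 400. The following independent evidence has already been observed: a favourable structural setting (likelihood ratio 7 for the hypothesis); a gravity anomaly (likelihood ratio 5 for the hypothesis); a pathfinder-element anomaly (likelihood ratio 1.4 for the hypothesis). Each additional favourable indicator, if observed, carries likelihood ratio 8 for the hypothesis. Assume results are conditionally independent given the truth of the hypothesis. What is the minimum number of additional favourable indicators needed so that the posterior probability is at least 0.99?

Prior odds = 0.0025/0.9975 = 1/399.
Combined Bayes factor of the evidence already in hand = 7 × 5 × 1.4 = 49.
Odds after that evidence = (1/399) × 49 = 7/57.
Target odds = 0.99/0.01 = 99.
Need 8ⁿ ≥ 99 ÷ (7/57) = 5643/7.
8³ = 512 falls short of 5643/7 but 8⁴ = 4096 reaches it, so n = 4.

4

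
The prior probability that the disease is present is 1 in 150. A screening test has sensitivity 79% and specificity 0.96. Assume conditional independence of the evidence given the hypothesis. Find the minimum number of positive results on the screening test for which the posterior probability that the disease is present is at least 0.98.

Prior odds: (1/150) ÷ (149/150) = 1/149.
False-positive rate = 1 − 0.96 = 0.04; likelihood ratio of a positive = 0.79/0.04 = 19.75.
Target odds: 0.98 ÷ 0.02 = 49.
Require 19.75ⁿ ≥ 49 ÷ (1/149) = 7301.
19.75² = 390.0625 falls short of 7301 but 19.75³ = 7703.734375 reaches it, so n = 3.

3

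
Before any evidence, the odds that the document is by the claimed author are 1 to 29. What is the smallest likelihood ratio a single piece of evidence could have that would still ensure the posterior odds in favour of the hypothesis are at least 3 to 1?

Prior odds = 1/29.
Target odds = 3.
Required Bayes factor = 3 ÷ (1/29) = 87.

87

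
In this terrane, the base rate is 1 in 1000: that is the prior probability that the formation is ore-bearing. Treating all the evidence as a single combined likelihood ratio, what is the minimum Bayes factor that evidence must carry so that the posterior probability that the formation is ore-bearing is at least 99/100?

Prior odds = 0.001/0.999 = 1/999.
Target odds = 0.99/0.01 = 99.
Required Bayes factor = 99 ÷ (1/999) = 98901.

98901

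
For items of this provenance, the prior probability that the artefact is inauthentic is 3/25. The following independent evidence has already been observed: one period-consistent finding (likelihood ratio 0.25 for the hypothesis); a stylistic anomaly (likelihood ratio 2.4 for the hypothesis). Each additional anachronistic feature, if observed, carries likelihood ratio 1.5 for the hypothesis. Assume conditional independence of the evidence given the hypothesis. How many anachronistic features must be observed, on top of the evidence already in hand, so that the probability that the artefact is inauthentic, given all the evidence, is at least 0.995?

20

Prior odds = 0.12/0.88 = 3/22.
Combined Bayes factor of the evidence already in hand = 0.25 × 2.4 = 0.6.
Odds after that evidence = (3/22) × 0.6 = 9/110.
Target odds = 0.995/0.005 = 199.
Need 1.5ⁿ ≥ 199 ÷ (9/110) = 21890/9.
1.5¹⁹ ≈2216.84 falls short of 21890/9 but 1.5²⁰ ≈3325.26 reaches it, so n = 20.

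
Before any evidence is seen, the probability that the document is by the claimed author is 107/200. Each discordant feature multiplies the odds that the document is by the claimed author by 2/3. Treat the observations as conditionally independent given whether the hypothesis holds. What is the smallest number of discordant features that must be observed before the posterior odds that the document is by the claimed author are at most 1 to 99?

12

Prior odds = 0.535/0.465 = 107/93.
Likelihood ratio per discordant feature = 2/3.
Target odds = 1/99.
Require (2/3)ⁿ ≤ 1/99 ÷ (107/93) = 31/3531.
(2/3)¹¹ = 2048/177147 is still above 31/3531 but (2/3)¹² = 4096/531441 is at or below it, so n = 12.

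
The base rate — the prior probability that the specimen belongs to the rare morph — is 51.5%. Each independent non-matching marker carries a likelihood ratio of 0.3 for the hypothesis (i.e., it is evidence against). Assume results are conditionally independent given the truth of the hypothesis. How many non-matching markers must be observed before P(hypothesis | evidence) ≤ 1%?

4

Prior odds: 0.515 ÷ 0.485 = 103/97.
Likelihood ratio per non-matching marker = 0.3.
Target posterior odds = 0.01/0.99 = 1/99.
Need (103/97) × 0.3ⁿ ≤ 1/99, i.e. 0.3ⁿ ≤ 97/10197.
0.3³ = 0.027 is still above 97/10197 but 0.3⁴ = 0.0081 is at or below it, so n = 4.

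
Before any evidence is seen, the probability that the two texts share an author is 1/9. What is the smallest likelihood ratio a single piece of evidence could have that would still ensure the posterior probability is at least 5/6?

40

Prior odds = (1/9)/(8/9) = 0.125.
Target odds = (5/6)/(1/6) = 5.
Required Bayes factor = 5 ÷ 0.125 = 40.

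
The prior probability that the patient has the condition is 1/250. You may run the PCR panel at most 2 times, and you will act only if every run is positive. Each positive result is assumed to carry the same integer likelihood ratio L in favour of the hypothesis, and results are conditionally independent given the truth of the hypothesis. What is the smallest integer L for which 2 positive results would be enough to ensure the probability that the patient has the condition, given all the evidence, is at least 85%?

Prior odds = 0.004/0.996 = 1/249.
Target odds = 0.85/0.15 = 17/3.
Need L² ≥ 17/3 ÷ (1/249) = 1411.
37² = 1369 < 1411 ≤ 1444 = 38², so L = 38.

38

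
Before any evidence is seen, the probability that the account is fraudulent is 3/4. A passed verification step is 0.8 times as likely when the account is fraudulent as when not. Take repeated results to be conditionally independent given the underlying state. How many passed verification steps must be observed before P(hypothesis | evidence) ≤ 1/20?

19

Prior odds: 0.75 ÷ 0.25 = 3.
Likelihood ratio per passed verification step = 0.8.
Target posterior odds = 0.05/0.95 = 1/19.
Require 0.8ⁿ ≤ 1/19 ÷ 3 = 1/57.
0.8¹⁸ ≈0.0180144 is still above 1/57 but 0.8¹⁹ ≈0.0144115 is at or below it, so n = 19.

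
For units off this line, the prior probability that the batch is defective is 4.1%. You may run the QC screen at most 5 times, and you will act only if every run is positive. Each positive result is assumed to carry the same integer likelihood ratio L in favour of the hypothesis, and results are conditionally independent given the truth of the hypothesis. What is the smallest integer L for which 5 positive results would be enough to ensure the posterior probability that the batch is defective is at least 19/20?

4

Prior odds = 0.041/0.959 = 41/959.
Target odds = 0.95/0.05 = 19.
Need L⁵ ≥ 19 ÷ (41/959) = 18221/41.
3⁵ = 243 < 18221/41 ≤ 1024 = 4⁵, so L = 4.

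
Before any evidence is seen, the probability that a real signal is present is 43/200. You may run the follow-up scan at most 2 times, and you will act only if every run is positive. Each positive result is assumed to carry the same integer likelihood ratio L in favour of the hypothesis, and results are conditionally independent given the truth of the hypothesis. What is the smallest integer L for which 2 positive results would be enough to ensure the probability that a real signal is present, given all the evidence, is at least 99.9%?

61

Prior odds = 0.215/0.785 = 43/157.
Target odds = 0.999/0.001 = 999.
Need L² ≥ 999 ÷ (43/157) = 156843/43.
60² = 3600 < 156843/43 ≤ 3721 = 61², so L = 61.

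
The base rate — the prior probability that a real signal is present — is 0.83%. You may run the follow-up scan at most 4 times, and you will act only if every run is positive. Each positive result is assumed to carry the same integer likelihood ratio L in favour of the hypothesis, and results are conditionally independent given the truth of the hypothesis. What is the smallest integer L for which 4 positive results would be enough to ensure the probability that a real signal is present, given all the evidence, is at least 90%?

Prior odds = 0.0083/0.9917 = 83/9917.
Target odds = 0.9/0.1 = 9.
Need L⁴ ≥ 9 ÷ (83/9917) = 89253/83.
5⁴ = 625 < 89253/83 ≤ 1296 = 6⁴, so L = 6.

6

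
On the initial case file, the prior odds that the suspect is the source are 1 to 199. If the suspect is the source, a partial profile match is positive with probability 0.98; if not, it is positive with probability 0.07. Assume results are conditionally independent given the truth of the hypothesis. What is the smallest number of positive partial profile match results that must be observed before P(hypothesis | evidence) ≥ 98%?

4

Prior odds = 1/199.
Likelihood ratio of a positive = 0.98/0.07 = 14.
Target odds: 0.98 ÷ 0.02 = 49.
Require 14ⁿ ≥ 49 ÷ (1/199) = 9751.
14³ = 2744 falls short of 9751 but 14⁴ = 38416 reaches it, so n = 4.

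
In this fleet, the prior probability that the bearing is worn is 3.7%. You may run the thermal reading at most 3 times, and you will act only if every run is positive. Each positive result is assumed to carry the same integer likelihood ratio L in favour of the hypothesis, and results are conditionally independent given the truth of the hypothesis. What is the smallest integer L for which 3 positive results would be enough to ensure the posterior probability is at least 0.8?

5

Prior odds = 0.037/0.963 = 37/963.
Target odds = 0.8/0.2 = 4.
Need L³ ≥ 4 ÷ (37/963) = 3852/37.
4³ = 64 < 3852/37 ≤ 125 = 5³, so L = 5.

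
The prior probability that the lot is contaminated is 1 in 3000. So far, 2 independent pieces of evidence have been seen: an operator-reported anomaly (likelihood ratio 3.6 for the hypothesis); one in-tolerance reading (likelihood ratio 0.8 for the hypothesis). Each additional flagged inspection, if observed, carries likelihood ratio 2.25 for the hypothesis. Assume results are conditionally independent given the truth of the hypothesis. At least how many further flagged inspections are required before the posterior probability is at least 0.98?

14

Prior odds = (1/3000)/(2999/3000) = 1/2999.
Combined Bayes factor of the evidence already in hand = 3.6 × 0.8 = 2.88.
Odds after that evidence = (1/2999) × 2.88 = 72/74975.
Target odds = 0.98/0.02 = 49.
Need 2.25ⁿ ≥ 49 ÷ (72/74975) = 3673775/72.
2.25¹³ ≈37876.8 falls short of 3673775/72 but 2.25¹⁴ ≈85222.7 reaches it, so n = 14.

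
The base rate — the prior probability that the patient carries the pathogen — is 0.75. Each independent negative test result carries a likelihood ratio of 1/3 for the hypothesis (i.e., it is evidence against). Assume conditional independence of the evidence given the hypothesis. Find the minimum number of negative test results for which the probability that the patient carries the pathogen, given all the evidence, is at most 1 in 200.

Prior odds: 0.75 ÷ 0.25 = 3.
Likelihood ratio per negative test result = 1/3.
Target posterior odds = 0.005/0.995 = 1/199.
Need 3 × (1/3)ⁿ ≤ 1/199, i.e. (1/3)ⁿ ≤ 1/597.
(1/3)⁵ = 1/243 is still above 1/597 but (1/3)⁶ = 1/729 is at or below it, so n = 6.

6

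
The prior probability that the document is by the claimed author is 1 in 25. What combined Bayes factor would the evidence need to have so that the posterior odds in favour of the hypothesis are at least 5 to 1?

Prior odds = 0.04/0.96 = 1/24.
Target odds = 5.
Required Bayes factor = 5 ÷ (1/24) = 120.

120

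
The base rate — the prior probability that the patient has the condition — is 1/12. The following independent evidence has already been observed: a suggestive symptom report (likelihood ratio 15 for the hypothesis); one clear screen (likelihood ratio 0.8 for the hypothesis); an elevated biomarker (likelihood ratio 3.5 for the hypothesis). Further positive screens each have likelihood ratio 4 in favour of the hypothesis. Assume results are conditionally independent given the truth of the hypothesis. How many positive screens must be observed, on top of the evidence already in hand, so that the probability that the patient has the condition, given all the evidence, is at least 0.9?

1

Prior odds = (1/12)/(11/12) = 1/11.
Combined Bayes factor of the evidence already in hand = 15 × 0.8 × 3.5 = 42.
Odds after that evidence = (1/11) × 42 = 42/11.
Target odds = 0.9/0.1 = 9.
Need 4ⁿ ≥ 9 ÷ (42/11) = 33/14.
4¹ = 4, which meets the required 33/14; so n = 1.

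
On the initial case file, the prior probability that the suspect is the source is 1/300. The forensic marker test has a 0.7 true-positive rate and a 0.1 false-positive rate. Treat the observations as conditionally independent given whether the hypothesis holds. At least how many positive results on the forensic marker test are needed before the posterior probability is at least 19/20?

Prior odds = (1/300)/(299/300) = 1/299.
Likelihood ratio of a positive result = 0.7/0.1 = 7.
Target posterior odds = 0.95/0.05 = 19.
Need (1/299) × 7ⁿ ≥ 19, i.e. 7ⁿ ≥ 5681.
7⁴ = 2401 falls short of 5681 but 7⁵ = 16807 reaches it, so n = 5.

5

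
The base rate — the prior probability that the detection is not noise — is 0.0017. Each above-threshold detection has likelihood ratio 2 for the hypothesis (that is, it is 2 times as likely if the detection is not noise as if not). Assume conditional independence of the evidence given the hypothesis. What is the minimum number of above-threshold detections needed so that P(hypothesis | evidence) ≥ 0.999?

Prior odds: 0.0017 ÷ 0.9983 = 17/9983.
Likelihood ratio per above-threshold detection = 2.
Target odds: 0.999 ÷ 0.001 = 999.
Need (17/9983) × 2ⁿ ≥ 999, i.e. 2ⁿ ≥ 9973017/17.
2¹⁹ = 524288 falls short of 9973017/17 but 2²⁰ = 1048576 reaches it, so n = 20.

20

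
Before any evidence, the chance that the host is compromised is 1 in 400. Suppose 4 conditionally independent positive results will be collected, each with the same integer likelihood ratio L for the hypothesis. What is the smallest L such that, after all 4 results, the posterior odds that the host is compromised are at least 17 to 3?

7

Prior odds = 0.0025/0.9975 = 1/399.
Target odds = 17/3.
Need L⁴ ≥ 17/3 ÷ (1/399) = 2261.
6⁴ = 1296 < 2261 ≤ 2401 = 7⁴, so L = 7.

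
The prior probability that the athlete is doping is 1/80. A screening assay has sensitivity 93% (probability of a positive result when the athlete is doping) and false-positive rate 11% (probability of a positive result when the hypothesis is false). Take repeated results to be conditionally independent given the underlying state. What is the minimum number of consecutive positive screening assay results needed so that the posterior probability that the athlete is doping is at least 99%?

5

Prior odds = 0.0125/0.9875 = 1/79.
Likelihood ratio of a positive result = 0.93/0.11 = 93/11.
Target posterior odds = 0.99/0.01 = 99.
Need (1/79) × (93/11)ⁿ ≥ 99, i.e. (93/11)ⁿ ≥ 7821.
(93/11)⁴ = 74805201/14641 falls short of 7821 but (93/11)⁵ ≈43196.8 reaches it, so n = 5.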